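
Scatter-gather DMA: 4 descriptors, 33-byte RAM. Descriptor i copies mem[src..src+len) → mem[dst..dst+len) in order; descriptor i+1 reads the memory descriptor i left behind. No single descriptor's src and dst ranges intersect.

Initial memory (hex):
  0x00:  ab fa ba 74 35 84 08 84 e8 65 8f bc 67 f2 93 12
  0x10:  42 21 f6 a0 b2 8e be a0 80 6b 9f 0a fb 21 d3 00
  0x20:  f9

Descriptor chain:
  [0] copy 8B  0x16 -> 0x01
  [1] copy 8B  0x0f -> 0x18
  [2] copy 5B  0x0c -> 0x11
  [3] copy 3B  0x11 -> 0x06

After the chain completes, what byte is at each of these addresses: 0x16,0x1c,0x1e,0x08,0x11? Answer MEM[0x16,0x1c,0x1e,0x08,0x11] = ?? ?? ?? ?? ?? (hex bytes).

MEM[0x16,0x1c,0x1e,0x08,0x11] = be a0 8e 93 67

D0: mem[0x01..0x08] <- [be a0 80 6b 9f 0a fb 21]
D1: mem[0x18..0x1f] <- [12 42 21 f6 a0 b2 8e be]
D2: mem[0x11..0x15] <- [67 f2 93 12 42]
D3: mem[0x06..0x08] <- [67 f2 93]
query mem[0x16]=0xbe, mem[0x1c]=0xa0, mem[0x1e]=0x8e, mem[0x08]=0x93, mem[0x11]=0x67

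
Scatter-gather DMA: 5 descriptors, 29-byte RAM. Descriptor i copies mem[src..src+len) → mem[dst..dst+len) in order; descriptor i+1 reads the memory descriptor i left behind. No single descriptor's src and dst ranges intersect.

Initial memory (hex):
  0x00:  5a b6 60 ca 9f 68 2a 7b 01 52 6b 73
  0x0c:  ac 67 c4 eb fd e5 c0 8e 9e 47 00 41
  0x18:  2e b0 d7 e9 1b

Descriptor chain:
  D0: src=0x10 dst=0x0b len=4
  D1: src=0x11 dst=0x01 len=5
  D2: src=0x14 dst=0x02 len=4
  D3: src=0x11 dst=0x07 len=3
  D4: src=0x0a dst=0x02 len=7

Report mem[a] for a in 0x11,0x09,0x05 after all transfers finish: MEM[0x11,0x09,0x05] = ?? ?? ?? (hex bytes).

MEM[0x11,0x09,0x05] = e5 8e c0

[0] 0x10->0x0b len=4 : fd e5 c0 8e
[1] 0x11->0x01 len=5 : e5 c0 8e 9e 47
[2] 0x14->0x02 len=4 : 9e 47 00 41
[3] 0x11->0x07 len=3 : e5 c0 8e
[4] 0x0a->0x02 len=7 : 6b fd e5 c0 8e eb fd
query mem[0x11]=0xe5, mem[0x09]=0x8e, mem[0x05]=0xc0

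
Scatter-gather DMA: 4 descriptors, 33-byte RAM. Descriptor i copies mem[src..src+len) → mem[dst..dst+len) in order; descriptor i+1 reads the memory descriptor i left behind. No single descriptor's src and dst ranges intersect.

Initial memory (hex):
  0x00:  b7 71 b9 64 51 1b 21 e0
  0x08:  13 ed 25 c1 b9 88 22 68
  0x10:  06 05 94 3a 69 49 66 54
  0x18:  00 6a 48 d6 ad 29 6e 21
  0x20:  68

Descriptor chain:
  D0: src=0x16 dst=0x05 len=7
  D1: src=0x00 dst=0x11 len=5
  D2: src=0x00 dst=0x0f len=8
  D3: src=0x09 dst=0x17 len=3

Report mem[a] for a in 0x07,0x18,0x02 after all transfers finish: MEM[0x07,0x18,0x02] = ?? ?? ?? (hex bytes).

MEM[0x07,0x18,0x02] = 00 d6 b9

D0: mem[0x05..0x0b] <- [66 54 00 6a 48 d6 ad]
D1: mem[0x11..0x15] <- [b7 71 b9 64 51]
D2: mem[0x0f..0x16] <- [b7 71 b9 64 51 66 54 00]
D3: mem[0x17..0x19] <- [48 d6 ad]
query mem[0x07]=0x00, mem[0x18]=0xd6, mem[0x02]=0xb9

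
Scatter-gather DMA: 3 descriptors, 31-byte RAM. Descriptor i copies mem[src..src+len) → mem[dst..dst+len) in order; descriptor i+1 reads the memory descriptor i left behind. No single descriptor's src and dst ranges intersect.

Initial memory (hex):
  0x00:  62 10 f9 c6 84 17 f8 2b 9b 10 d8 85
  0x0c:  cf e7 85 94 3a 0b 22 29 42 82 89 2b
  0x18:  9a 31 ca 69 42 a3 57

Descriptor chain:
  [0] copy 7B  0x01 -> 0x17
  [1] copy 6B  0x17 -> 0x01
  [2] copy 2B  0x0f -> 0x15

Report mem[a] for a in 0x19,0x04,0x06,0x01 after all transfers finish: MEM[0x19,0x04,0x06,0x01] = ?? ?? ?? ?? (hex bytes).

MEM[0x19,0x04,0x06,0x01] = c6 84 f8 10

[0] 0x01->0x17 len=7 : 10 f9 c6 84 17 f8 2b
[1] 0x17->0x01 len=6 : 10 f9 c6 84 17 f8
[2] 0x0f->0x15 len=2 : 94 3a
query mem[0x19]=0xc6, mem[0x04]=0x84, mem[0x06]=0xf8, mem[0x01]=0x10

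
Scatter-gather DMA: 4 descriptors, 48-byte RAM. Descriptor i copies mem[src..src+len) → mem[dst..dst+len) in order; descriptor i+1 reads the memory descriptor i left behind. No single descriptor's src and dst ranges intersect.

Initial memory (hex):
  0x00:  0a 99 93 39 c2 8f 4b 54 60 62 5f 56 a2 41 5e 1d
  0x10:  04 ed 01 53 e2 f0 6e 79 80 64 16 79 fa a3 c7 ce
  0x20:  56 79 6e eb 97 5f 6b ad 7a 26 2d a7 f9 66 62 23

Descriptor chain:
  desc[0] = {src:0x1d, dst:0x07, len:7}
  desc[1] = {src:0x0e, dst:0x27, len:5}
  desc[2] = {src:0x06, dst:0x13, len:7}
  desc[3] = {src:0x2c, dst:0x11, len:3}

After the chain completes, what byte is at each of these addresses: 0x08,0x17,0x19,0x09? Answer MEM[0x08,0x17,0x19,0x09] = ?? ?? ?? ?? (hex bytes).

MEM[0x08,0x17,0x19,0x09] = c7 56 6e ce

[0] 0x1d->0x07 len=7 : a3 c7 ce 56 79 6e eb
[1] 0x0e->0x27 len=5 : 5e 1d 04 ed 01
[2] 0x06->0x13 len=7 : 4b a3 c7 ce 56 79 6e
[3] 0x2c->0x11 len=3 : f9 66 62
query mem[0x08]=0xc7, mem[0x17]=0x56, mem[0x19]=0x6e, mem[0x09]=0xce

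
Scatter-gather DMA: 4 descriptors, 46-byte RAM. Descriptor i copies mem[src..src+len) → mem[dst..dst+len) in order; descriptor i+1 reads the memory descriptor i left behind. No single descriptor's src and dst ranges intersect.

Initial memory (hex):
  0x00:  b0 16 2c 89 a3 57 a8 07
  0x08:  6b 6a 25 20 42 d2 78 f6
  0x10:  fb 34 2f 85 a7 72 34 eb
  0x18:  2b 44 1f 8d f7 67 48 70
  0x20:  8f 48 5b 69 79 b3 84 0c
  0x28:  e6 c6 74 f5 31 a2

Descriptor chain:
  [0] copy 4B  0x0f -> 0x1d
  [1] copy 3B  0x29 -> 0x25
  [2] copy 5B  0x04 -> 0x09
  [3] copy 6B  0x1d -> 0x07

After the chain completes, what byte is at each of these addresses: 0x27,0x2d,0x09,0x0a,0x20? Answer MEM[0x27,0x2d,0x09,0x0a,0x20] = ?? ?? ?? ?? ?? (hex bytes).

MEM[0x27,0x2d,0x09,0x0a,0x20] = f5 a2 34 2f 2f

  after D0: wrote 4B at 0x1d = f6fb342f
  after D1: wrote 3B at 0x25 = c674f5
  after D2: wrote 5B at 0x09 = a357a8076b
  after D3: wrote 6B at 0x07 = f6fb342f485b
query mem[0x27]=0xf5, mem[0x2d]=0xa2, mem[0x09]=0x34, mem[0x0a]=0x2f, mem[0x20]=0x2f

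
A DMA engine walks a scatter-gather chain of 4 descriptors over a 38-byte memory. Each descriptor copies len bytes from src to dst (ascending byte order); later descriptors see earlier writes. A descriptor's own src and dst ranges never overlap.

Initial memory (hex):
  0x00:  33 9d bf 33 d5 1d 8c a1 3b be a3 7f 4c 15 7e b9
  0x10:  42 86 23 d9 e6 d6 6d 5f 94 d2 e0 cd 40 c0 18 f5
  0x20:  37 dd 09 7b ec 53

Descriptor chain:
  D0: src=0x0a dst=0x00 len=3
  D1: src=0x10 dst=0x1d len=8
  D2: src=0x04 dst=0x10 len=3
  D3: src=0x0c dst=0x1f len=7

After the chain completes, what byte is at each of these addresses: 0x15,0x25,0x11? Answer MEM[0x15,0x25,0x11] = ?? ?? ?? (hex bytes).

MEM[0x15,0x25,0x11] = d6 8c 1d

[0] 0x0a->0x00 len=3 : a3 7f 4c
[1] 0x10->0x1d len=8 : 42 86 23 d9 e6 d6 6d 5f
[2] 0x04->0x10 len=3 : d5 1d 8c
[3] 0x0c->0x1f len=7 : 4c 15 7e b9 d5 1d 8c
query mem[0x15]=0xd6, mem[0x25]=0x8c, mem[0x11]=0x1d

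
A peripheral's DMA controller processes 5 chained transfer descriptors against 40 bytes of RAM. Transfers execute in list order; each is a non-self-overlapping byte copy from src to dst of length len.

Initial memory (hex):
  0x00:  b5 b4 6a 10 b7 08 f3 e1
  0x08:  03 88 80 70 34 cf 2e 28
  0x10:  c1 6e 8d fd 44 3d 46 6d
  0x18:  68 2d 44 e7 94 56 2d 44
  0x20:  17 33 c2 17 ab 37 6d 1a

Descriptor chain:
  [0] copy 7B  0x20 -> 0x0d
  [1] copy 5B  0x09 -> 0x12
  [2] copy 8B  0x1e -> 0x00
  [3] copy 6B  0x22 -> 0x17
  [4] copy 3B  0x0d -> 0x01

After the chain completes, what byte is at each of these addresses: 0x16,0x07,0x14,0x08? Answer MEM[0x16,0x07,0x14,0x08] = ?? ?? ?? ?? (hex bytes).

[0] 0x20->0x0d len=7 : 17 33 c2 17 ab 37 6d
[1] 0x09->0x12 len=5 : 88 80 70 34 17
[2] 0x1e->0x00 len=8 : 2d 44 17 33 c2 17 ab 37
[3] 0x22->0x17 len=6 : c2 17 ab 37 6d 1a
[4] 0x0d->0x01 len=3 : 17 33 c2
query mem[0x16]=0x17, mem[0x07]=0x37, mem[0x14]=0x70, mem[0x08]=0x03

MEM[0x16,0x07,0x14,0x08] = 17 37 70 03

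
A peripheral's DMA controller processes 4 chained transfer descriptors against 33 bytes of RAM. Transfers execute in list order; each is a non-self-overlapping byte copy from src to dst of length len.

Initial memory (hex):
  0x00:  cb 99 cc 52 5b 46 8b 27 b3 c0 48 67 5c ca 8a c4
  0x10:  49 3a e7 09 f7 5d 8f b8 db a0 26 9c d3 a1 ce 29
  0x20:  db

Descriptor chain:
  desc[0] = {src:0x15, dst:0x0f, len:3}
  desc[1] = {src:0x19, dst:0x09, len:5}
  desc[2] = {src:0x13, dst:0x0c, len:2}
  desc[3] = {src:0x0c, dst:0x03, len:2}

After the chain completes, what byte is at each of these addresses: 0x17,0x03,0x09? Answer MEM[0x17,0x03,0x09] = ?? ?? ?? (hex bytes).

  after D0: wrote 3B at 0x0f = 5d8fb8
  after D1: wrote 5B at 0x09 = a0269cd3a1
  after D2: wrote 2B at 0x0c = 09f7
  after D3: wrote 2B at 0x03 = 09f7
query mem[0x17]=0xb8, mem[0x03]=0x09, mem[0x09]=0xa0

MEM[0x17,0x03,0x09] = b8 09 a0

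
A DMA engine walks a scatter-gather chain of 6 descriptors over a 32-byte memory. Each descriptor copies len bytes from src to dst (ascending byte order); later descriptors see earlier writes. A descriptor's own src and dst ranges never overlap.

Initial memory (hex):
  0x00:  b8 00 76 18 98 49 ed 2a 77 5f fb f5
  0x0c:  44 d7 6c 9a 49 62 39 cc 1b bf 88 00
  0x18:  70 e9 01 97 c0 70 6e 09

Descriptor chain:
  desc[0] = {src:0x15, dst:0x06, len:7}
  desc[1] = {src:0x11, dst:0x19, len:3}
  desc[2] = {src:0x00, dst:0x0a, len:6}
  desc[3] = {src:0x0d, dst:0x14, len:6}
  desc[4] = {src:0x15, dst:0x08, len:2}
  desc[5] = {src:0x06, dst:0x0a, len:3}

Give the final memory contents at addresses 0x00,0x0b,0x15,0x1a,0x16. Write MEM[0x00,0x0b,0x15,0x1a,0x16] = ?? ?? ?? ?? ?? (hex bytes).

D0: mem[0x06..0x0c] <- [bf 88 00 70 e9 01 97]
D1: mem[0x19..0x1b] <- [62 39 cc]
D2: mem[0x0a..0x0f] <- [b8 00 76 18 98 49]
D3: mem[0x14..0x19] <- [18 98 49 49 62 39]
D4: mem[0x08..0x09] <- [98 49]
D5: mem[0x0a..0x0c] <- [bf 88 98]
query mem[0x00]=0xb8, mem[0x0b]=0x88, mem[0x15]=0x98, mem[0x1a]=0x39, mem[0x16]=0x49

MEM[0x00,0x0b,0x15,0x1a,0x16] = b8 88 98 39 49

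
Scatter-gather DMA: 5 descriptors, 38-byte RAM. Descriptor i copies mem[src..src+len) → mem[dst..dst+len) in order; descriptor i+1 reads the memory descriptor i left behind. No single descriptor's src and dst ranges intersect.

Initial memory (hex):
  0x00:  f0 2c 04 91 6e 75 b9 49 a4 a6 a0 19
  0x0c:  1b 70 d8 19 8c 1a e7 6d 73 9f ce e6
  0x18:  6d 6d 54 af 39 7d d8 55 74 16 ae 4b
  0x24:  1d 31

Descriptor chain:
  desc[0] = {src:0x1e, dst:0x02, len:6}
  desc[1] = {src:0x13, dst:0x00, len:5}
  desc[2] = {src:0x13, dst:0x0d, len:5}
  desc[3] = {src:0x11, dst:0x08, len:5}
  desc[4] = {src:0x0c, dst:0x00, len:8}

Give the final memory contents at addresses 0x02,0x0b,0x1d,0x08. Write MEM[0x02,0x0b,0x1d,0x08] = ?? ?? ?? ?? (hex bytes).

MEM[0x02,0x0b,0x1d,0x08] = 73 73 7d e6

D0: mem[0x02..0x07] <- [d8 55 74 16 ae 4b]
D1: mem[0x00..0x04] <- [6d 73 9f ce e6]
D2: mem[0x0d..0x11] <- [6d 73 9f ce e6]
D3: mem[0x08..0x0c] <- [e6 e7 6d 73 9f]
D4: mem[0x00..0x07] <- [9f 6d 73 9f ce e6 e7 6d]
query mem[0x02]=0x73, mem[0x0b]=0x73, mem[0x1d]=0x7d, mem[0x08]=0xe6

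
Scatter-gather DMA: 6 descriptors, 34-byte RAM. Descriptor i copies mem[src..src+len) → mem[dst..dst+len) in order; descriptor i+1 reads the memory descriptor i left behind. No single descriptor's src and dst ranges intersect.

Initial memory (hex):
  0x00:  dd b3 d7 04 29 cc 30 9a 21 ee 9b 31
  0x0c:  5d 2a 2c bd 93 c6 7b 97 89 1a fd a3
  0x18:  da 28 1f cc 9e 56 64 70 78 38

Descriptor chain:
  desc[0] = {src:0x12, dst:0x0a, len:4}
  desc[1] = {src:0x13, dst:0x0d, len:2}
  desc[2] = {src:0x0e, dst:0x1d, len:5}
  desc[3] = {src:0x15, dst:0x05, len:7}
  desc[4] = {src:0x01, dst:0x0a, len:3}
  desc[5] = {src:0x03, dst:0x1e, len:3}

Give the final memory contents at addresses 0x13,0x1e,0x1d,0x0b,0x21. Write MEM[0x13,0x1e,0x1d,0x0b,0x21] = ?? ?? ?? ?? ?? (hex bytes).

#0 dst[0x0a+4] := {0x7b,0x97,0x89,0x1a}
#1 dst[0x0d+2] := {0x97,0x89}
#2 dst[0x1d+5] := {0x89,0xbd,0x93,0xc6,0x7b}
#3 dst[0x05+7] := {0x1a,0xfd,0xa3,0xda,0x28,0x1f,0xcc}
#4 dst[0x0a+3] := {0xb3,0xd7,0x04}
#5 dst[0x1e+3] := {0x04,0x29,0x1a}
query mem[0x13]=0x97, mem[0x1e]=0x04, mem[0x1d]=0x89, mem[0x0b]=0xd7, mem[0x21]=0x7b

MEM[0x13,0x1e,0x1d,0x0b,0x21] = 97 04 89 d7 7b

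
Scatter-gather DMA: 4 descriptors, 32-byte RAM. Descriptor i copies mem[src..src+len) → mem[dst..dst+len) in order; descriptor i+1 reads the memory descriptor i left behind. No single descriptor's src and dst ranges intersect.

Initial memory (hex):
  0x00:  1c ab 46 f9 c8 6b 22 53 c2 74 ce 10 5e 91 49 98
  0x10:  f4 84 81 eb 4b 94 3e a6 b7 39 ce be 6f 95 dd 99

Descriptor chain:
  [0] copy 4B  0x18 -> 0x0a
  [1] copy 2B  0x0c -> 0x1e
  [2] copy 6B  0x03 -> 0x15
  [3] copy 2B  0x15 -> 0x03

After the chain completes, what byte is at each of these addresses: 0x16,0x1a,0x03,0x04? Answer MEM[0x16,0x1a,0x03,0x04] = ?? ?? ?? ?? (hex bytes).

MEM[0x16,0x1a,0x03,0x04] = c8 c2 f9 c8

D0: mem[0x0a..0x0d] <- [b7 39 ce be]
D1: mem[0x1e..0x1f] <- [ce be]
D2: mem[0x15..0x1a] <- [f9 c8 6b 22 53 c2]
D3: mem[0x03..0x04] <- [f9 c8]
query mem[0x16]=0xc8, mem[0x1a]=0xc2, mem[0x03]=0xf9, mem[0x04]=0xc8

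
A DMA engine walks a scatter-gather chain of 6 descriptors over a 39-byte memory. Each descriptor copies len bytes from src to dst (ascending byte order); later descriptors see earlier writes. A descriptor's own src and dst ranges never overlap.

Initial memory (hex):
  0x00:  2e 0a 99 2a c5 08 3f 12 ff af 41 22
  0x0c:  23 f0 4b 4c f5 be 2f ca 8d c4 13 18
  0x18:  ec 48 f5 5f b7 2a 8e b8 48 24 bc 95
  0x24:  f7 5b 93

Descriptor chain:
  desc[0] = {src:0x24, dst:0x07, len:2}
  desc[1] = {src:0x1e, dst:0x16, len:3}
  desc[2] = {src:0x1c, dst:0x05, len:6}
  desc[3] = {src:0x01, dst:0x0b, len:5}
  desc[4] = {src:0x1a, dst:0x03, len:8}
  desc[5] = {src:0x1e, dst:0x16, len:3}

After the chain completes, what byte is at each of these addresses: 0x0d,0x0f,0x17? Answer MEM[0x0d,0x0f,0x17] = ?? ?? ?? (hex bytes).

MEM[0x0d,0x0f,0x17] = 2a b7 b8

[0] 0x24->0x07 len=2 : f7 5b
[1] 0x1e->0x16 len=3 : 8e b8 48
[2] 0x1c->0x05 len=6 : b7 2a 8e b8 48 24
[3] 0x01->0x0b len=5 : 0a 99 2a c5 b7
[4] 0x1a->0x03 len=8 : f5 5f b7 2a 8e b8 48 24
[5] 0x1e->0x16 len=3 : 8e b8 48
query mem[0x0d]=0x2a, mem[0x0f]=0xb7, mem[0x17]=0xb8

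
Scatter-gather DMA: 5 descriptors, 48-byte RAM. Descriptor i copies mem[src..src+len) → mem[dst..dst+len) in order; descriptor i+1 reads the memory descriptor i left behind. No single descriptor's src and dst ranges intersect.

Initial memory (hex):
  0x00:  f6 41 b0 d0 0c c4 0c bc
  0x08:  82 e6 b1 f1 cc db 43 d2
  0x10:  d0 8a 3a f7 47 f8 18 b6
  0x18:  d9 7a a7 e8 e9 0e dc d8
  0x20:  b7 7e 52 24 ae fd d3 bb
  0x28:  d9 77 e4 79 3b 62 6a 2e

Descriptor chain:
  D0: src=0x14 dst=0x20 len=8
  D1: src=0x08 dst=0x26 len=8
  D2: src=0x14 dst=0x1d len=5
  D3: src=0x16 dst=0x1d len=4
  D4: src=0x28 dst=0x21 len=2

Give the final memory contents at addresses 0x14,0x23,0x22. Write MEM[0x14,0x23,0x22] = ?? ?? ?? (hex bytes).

MEM[0x14,0x23,0x22] = 47 b6 f1

  after D0: wrote 8B at 0x20 = 47f818b6d97aa7e8
  after D1: wrote 8B at 0x26 = 82e6b1f1ccdb43d2
  after D2: wrote 5B at 0x1d = 47f818b6d9
  after D3: wrote 4B at 0x1d = 18b6d97a
  after D4: wrote 2B at 0x21 = b1f1
query mem[0x14]=0x47, mem[0x23]=0xb6, mem[0x22]=0xf1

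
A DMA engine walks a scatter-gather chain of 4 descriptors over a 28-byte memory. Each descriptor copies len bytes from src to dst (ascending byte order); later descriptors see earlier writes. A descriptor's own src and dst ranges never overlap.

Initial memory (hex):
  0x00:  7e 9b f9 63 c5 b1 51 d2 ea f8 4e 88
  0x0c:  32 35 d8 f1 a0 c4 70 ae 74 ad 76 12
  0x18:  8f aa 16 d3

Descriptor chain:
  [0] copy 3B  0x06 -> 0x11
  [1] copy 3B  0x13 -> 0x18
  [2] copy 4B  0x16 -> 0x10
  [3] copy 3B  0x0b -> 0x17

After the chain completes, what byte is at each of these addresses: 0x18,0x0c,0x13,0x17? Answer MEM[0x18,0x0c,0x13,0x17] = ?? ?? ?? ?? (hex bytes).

  after D0: wrote 3B at 0x11 = 51d2ea
  after D1: wrote 3B at 0x18 = ea74ad
  after D2: wrote 4B at 0x10 = 7612ea74
  after D3: wrote 3B at 0x17 = 883235
query mem[0x18]=0x32, mem[0x0c]=0x32, mem[0x13]=0x74, mem[0x17]=0x88

MEM[0x18,0x0c,0x13,0x17] = 32 32 74 88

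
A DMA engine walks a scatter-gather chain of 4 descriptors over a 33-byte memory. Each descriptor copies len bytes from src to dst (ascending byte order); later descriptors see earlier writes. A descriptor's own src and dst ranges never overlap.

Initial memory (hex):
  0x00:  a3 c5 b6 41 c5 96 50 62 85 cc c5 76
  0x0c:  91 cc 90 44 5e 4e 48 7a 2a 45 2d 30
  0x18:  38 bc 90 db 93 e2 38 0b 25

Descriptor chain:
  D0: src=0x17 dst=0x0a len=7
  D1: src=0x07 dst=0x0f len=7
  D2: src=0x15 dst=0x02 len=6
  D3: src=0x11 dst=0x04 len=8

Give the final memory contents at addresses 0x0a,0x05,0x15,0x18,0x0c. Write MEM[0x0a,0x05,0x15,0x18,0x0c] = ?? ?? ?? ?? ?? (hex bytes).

  after D0: wrote 7B at 0x0a = 3038bc90db93e2
  after D1: wrote 7B at 0x0f = 6285cc3038bc90
  after D2: wrote 6B at 0x02 = 902d3038bc90
  after D3: wrote 8B at 0x04 = cc3038bc902d3038
query mem[0x0a]=0x30, mem[0x05]=0x30, mem[0x15]=0x90, mem[0x18]=0x38, mem[0x0c]=0xbc

MEM[0x0a,0x05,0x15,0x18,0x0c] = 30 30 90 38 bc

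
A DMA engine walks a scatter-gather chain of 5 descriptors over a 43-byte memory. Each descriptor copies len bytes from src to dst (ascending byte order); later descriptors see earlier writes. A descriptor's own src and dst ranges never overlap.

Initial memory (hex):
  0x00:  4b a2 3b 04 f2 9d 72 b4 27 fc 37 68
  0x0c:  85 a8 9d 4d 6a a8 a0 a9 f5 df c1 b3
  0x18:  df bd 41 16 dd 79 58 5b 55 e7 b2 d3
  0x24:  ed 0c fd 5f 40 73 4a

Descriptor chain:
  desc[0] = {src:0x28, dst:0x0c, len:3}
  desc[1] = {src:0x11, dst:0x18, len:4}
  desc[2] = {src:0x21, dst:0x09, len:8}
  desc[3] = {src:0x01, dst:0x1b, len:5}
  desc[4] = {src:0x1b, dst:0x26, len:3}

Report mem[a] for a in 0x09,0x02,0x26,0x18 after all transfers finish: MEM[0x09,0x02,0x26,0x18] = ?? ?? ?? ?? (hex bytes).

  after D0: wrote 3B at 0x0c = 40734a
  after D1: wrote 4B at 0x18 = a8a0a9f5
  after D2: wrote 8B at 0x09 = e7b2d3ed0cfd5f40
  after D3: wrote 5B at 0x1b = a23b04f29d
  after D4: wrote 3B at 0x26 = a23b04
query mem[0x09]=0xe7, mem[0x02]=0x3b, mem[0x26]=0xa2, mem[0x18]=0xa8

MEM[0x09,0x02,0x26,0x18] = e7 3b a2 a8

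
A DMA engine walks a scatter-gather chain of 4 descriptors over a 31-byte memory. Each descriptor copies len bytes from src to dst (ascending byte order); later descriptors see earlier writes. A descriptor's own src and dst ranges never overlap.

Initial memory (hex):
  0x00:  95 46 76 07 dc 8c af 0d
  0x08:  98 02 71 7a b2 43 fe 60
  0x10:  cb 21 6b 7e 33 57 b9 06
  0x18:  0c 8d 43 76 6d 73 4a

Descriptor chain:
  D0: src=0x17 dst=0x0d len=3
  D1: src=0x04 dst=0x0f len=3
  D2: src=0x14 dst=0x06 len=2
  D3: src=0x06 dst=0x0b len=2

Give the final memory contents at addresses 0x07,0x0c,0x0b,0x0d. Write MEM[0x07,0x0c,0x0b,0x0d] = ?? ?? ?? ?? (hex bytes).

MEM[0x07,0x0c,0x0b,0x0d] = 57 57 33 06

[0] 0x17->0x0d len=3 : 06 0c 8d
[1] 0x04->0x0f len=3 : dc 8c af
[2] 0x14->0x06 len=2 : 33 57
[3] 0x06->0x0b len=2 : 33 57
query mem[0x07]=0x57, mem[0x0c]=0x57, mem[0x0b]=0x33, mem[0x0d]=0x06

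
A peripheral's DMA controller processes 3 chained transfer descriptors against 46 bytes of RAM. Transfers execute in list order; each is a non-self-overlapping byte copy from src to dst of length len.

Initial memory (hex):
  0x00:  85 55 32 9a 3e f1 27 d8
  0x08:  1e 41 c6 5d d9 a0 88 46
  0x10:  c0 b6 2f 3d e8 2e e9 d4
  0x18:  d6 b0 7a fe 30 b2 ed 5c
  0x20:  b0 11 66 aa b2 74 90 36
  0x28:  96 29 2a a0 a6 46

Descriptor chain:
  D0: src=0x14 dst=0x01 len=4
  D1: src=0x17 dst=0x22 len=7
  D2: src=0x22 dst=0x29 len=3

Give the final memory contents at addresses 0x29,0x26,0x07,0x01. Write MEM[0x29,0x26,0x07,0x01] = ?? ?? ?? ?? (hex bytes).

D0: mem[0x01..0x04] <- [e8 2e e9 d4]
D1: mem[0x22..0x28] <- [d4 d6 b0 7a fe 30 b2]
D2: mem[0x29..0x2b] <- [d4 d6 b0]
query mem[0x29]=0xd4, mem[0x26]=0xfe, mem[0x07]=0xd8, mem[0x01]=0xe8

MEM[0x29,0x26,0x07,0x01] = d4 fe d8 e8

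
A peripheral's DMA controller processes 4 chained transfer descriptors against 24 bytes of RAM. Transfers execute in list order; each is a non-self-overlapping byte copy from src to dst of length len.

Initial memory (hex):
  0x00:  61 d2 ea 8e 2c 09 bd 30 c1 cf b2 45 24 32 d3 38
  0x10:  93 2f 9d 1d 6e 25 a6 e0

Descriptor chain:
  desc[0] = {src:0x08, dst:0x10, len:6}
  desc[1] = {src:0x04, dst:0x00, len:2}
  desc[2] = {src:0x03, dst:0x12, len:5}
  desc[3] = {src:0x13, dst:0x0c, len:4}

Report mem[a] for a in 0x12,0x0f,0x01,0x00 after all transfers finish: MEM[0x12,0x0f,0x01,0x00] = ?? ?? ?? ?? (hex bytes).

#0 dst[0x10+6] := {0xc1,0xcf,0xb2,0x45,0x24,0x32}
#1 dst[0x00+2] := {0x2c,0x09}
#2 dst[0x12+5] := {0x8e,0x2c,0x09,0xbd,0x30}
#3 dst[0x0c+4] := {0x2c,0x09,0xbd,0x30}
query mem[0x12]=0x8e, mem[0x0f]=0x30, mem[0x01]=0x09, mem[0x00]=0x2c

MEM[0x12,0x0f,0x01,0x00] = 8e 30 09 2c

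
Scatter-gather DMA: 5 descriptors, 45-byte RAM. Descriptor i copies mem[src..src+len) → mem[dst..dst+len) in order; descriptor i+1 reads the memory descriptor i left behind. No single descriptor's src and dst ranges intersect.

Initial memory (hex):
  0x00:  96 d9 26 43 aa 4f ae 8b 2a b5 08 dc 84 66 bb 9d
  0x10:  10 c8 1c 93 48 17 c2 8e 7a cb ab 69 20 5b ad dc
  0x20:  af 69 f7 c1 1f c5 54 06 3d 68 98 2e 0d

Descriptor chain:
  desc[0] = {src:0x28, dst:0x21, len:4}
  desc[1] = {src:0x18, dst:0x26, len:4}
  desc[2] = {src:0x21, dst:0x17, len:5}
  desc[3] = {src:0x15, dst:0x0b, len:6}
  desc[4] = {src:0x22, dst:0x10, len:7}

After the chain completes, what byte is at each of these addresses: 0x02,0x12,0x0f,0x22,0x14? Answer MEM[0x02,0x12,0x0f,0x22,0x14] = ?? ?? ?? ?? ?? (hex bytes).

MEM[0x02,0x12,0x0f,0x22,0x14] = 26 2e 98 68 7a

#0 dst[0x21+4] := {0x3d,0x68,0x98,0x2e}
#1 dst[0x26+4] := {0x7a,0xcb,0xab,0x69}
#2 dst[0x17+5] := {0x3d,0x68,0x98,0x2e,0xc5}
#3 dst[0x0b+6] := {0x17,0xc2,0x3d,0x68,0x98,0x2e}
#4 dst[0x10+7] := {0x68,0x98,0x2e,0xc5,0x7a,0xcb,0xab}
query mem[0x02]=0x26, mem[0x12]=0x2e, mem[0x0f]=0x98, mem[0x22]=0x68, mem[0x14]=0x7a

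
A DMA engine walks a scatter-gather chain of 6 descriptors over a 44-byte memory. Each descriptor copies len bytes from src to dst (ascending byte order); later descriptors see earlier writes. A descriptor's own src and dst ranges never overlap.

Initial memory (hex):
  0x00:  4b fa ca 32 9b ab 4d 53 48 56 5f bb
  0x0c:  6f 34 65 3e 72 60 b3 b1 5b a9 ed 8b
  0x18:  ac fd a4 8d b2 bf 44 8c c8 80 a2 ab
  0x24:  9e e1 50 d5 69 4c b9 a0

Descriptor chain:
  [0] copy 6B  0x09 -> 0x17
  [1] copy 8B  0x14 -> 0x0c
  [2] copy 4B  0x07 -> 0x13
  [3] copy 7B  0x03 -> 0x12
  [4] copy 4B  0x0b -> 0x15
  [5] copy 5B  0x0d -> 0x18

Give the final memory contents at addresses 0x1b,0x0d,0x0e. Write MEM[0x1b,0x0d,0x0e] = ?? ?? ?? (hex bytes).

MEM[0x1b,0x0d,0x0e] = 5f a9 ed

D0: mem[0x17..0x1c] <- [56 5f bb 6f 34 65]
D1: mem[0x0c..0x13] <- [5b a9 ed 56 5f bb 6f 34]
D2: mem[0x13..0x16] <- [53 48 56 5f]
D3: mem[0x12..0x18] <- [32 9b ab 4d 53 48 56]
D4: mem[0x15..0x18] <- [bb 5b a9 ed]
D5: mem[0x18..0x1c] <- [a9 ed 56 5f bb]
query mem[0x1b]=0x5f, mem[0x0d]=0xa9, mem[0x0e]=0xed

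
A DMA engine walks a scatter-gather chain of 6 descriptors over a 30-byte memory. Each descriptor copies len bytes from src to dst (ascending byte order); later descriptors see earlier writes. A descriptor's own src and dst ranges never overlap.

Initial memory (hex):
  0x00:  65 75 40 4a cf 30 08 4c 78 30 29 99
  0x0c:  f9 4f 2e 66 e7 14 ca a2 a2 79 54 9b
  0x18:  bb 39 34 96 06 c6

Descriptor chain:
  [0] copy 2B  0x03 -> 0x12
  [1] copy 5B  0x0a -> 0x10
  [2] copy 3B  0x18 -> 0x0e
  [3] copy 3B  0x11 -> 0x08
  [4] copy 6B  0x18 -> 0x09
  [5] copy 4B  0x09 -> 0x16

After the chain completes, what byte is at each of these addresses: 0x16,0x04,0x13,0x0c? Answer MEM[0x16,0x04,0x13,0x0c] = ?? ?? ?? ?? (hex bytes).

[0] 0x03->0x12 len=2 : 4a cf
[1] 0x0a->0x10 len=5 : 29 99 f9 4f 2e
[2] 0x18->0x0e len=3 : bb 39 34
[3] 0x11->0x08 len=3 : 99 f9 4f
[4] 0x18->0x09 len=6 : bb 39 34 96 06 c6
[5] 0x09->0x16 len=4 : bb 39 34 96
query mem[0x16]=0xbb, mem[0x04]=0xcf, mem[0x13]=0x4f, mem[0x0c]=0x96

MEM[0x16,0x04,0x13,0x0c] = bb cf 4f 96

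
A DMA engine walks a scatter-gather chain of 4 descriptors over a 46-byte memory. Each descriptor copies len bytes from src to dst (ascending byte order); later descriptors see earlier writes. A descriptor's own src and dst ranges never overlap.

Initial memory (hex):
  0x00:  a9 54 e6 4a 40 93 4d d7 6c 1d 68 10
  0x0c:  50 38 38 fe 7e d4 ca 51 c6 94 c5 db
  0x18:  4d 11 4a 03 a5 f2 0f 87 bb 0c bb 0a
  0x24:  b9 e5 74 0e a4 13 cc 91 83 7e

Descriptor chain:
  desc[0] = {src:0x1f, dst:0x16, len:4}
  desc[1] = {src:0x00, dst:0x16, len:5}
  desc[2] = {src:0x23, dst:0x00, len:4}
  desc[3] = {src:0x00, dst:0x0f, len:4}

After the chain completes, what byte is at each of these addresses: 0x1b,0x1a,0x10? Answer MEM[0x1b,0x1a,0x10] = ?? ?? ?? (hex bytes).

#0 dst[0x16+4] := {0x87,0xbb,0x0c,0xbb}
#1 dst[0x16+5] := {0xa9,0x54,0xe6,0x4a,0x40}
#2 dst[0x00+4] := {0x0a,0xb9,0xe5,0x74}
#3 dst[0x0f+4] := {0x0a,0xb9,0xe5,0x74}
query mem[0x1b]=0x03, mem[0x1a]=0x40, mem[0x10]=0xb9

MEM[0x1b,0x1a,0x10] = 03 40 b9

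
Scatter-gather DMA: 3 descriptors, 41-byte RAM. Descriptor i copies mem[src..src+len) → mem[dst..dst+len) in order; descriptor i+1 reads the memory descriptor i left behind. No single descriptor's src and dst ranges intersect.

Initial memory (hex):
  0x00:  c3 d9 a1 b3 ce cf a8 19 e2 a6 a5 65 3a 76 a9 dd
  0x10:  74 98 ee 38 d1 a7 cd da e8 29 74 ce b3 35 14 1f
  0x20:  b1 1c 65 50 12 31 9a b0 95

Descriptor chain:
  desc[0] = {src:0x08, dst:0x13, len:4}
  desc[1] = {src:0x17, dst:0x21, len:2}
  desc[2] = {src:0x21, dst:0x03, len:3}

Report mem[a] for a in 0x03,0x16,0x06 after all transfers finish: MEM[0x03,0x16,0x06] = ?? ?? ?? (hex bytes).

#0 dst[0x13+4] := {0xe2,0xa6,0xa5,0x65}
#1 dst[0x21+2] := {0xda,0xe8}
#2 dst[0x03+3] := {0xda,0xe8,0x50}
query mem[0x03]=0xda, mem[0x16]=0x65, mem[0x06]=0xa8

MEM[0x03,0x16,0x06] = da 65 a8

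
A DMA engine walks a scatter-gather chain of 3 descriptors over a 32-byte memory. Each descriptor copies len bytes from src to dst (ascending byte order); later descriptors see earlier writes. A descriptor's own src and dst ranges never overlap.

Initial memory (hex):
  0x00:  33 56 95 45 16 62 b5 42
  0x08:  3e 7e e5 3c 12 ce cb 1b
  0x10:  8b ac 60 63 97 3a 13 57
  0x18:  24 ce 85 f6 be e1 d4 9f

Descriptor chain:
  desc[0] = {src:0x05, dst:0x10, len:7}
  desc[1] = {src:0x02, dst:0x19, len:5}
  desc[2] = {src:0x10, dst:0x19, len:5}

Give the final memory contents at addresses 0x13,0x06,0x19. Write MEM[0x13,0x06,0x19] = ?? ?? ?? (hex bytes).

MEM[0x13,0x06,0x19] = 3e b5 62

#0 dst[0x10+7] := {0x62,0xb5,0x42,0x3e,0x7e,0xe5,0x3c}
#1 dst[0x19+5] := {0x95,0x45,0x16,0x62,0xb5}
#2 dst[0x19+5] := {0x62,0xb5,0x42,0x3e,0x7e}
query mem[0x13]=0x3e, mem[0x06]=0xb5, mem[0x19]=0x62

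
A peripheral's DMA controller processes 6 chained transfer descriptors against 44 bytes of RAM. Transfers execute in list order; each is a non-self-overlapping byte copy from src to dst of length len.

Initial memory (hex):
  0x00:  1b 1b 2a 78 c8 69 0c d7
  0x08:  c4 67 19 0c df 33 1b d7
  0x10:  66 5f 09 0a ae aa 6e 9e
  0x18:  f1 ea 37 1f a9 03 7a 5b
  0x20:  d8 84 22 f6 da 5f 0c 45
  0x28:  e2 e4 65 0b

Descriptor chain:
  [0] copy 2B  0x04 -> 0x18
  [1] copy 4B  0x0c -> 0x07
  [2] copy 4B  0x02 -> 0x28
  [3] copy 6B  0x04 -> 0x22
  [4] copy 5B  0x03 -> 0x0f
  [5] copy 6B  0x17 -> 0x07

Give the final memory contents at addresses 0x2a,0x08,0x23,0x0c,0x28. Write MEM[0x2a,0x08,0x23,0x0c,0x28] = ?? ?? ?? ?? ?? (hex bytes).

MEM[0x2a,0x08,0x23,0x0c,0x28] = c8 c8 69 a9 2a

#0 dst[0x18+2] := {0xc8,0x69}
#1 dst[0x07+4] := {0xdf,0x33,0x1b,0xd7}
#2 dst[0x28+4] := {0x2a,0x78,0xc8,0x69}
#3 dst[0x22+6] := {0xc8,0x69,0x0c,0xdf,0x33,0x1b}
#4 dst[0x0f+5] := {0x78,0xc8,0x69,0x0c,0xdf}
#5 dst[0x07+6] := {0x9e,0xc8,0x69,0x37,0x1f,0xa9}
query mem[0x2a]=0xc8, mem[0x08]=0xc8, mem[0x23]=0x69, mem[0x0c]=0xa9, mem[0x28]=0x2a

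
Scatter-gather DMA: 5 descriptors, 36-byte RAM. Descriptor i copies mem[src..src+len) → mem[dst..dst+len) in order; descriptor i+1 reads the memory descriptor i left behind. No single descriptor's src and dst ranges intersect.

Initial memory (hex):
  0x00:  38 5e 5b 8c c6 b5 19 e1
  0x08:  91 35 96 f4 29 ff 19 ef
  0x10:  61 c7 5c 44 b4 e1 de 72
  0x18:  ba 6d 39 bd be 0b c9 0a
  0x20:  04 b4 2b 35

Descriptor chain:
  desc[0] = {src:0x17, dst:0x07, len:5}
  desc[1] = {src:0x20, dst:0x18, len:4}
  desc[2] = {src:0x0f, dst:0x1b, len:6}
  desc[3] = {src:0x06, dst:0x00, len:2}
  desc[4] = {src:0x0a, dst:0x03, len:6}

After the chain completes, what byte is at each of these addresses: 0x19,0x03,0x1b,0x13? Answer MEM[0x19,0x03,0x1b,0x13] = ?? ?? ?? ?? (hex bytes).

MEM[0x19,0x03,0x1b,0x13] = b4 39 ef 44

  after D0: wrote 5B at 0x07 = 72ba6d39bd
  after D1: wrote 4B at 0x18 = 04b42b35
  after D2: wrote 6B at 0x1b = ef61c75c44b4
  after D3: wrote 2B at 0x00 = 1972
  after D4: wrote 6B at 0x03 = 39bd29ff19ef
query mem[0x19]=0xb4, mem[0x03]=0x39, mem[0x1b]=0xef, mem[0x13]=0x44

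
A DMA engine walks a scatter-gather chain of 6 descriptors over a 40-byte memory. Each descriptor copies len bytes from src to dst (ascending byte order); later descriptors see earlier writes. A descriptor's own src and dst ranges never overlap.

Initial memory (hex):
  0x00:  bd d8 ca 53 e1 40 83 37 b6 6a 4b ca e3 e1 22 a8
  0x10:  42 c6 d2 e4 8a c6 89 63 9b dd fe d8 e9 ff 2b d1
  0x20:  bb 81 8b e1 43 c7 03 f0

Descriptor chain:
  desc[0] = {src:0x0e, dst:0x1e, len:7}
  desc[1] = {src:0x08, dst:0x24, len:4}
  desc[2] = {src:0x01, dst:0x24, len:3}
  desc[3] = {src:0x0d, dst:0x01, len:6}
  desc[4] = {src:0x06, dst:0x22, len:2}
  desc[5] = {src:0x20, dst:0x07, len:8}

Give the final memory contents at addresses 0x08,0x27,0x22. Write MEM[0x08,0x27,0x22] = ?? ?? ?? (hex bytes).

MEM[0x08,0x27,0x22] = c6 ca d2

D0: mem[0x1e..0x24] <- [22 a8 42 c6 d2 e4 8a]
D1: mem[0x24..0x27] <- [b6 6a 4b ca]
D2: mem[0x24..0x26] <- [d8 ca 53]
D3: mem[0x01..0x06] <- [e1 22 a8 42 c6 d2]
D4: mem[0x22..0x23] <- [d2 37]
D5: mem[0x07..0x0e] <- [42 c6 d2 37 d8 ca 53 ca]
query mem[0x08]=0xc6, mem[0x27]=0xca, mem[0x22]=0xd2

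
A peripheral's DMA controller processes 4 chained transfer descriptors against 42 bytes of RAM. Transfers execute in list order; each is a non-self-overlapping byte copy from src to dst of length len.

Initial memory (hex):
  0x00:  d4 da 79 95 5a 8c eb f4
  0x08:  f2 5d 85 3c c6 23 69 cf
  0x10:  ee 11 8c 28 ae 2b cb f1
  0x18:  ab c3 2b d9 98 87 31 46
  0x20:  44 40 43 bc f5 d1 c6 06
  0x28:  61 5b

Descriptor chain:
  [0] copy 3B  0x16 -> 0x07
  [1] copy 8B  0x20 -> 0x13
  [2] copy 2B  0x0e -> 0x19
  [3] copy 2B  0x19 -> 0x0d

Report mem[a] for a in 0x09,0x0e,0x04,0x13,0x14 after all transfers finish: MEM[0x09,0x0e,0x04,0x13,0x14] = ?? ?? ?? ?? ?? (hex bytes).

MEM[0x09,0x0e,0x04,0x13,0x14] = ab cf 5a 44 40

[0] 0x16->0x07 len=3 : cb f1 ab
[1] 0x20->0x13 len=8 : 44 40 43 bc f5 d1 c6 06
[2] 0x0e->0x19 len=2 : 69 cf
[3] 0x19->0x0d len=2 : 69 cf
query mem[0x09]=0xab, mem[0x0e]=0xcf, mem[0x04]=0x5a, mem[0x13]=0x44, mem[0x14]=0x40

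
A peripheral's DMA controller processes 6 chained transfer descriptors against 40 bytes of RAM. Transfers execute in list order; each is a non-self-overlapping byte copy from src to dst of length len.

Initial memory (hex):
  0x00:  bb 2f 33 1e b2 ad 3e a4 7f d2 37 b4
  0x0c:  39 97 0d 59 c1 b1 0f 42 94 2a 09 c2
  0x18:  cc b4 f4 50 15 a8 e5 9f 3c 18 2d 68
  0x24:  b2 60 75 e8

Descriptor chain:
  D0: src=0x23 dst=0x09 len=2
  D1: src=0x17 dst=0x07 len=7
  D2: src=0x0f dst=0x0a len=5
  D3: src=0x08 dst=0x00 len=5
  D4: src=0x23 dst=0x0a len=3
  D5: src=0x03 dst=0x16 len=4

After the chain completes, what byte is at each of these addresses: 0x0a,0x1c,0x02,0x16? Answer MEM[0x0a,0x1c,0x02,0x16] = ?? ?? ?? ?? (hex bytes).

MEM[0x0a,0x1c,0x02,0x16] = 68 15 59 c1

  after D0: wrote 2B at 0x09 = 68b2
  after D1: wrote 7B at 0x07 = c2ccb4f45015a8
  after D2: wrote 5B at 0x0a = 59c1b10f42
  after D3: wrote 5B at 0x00 = ccb459c1b1
  after D4: wrote 3B at 0x0a = 68b260
  after D5: wrote 4B at 0x16 = c1b1ad3e
query mem[0x0a]=0x68, mem[0x1c]=0x15, mem[0x02]=0x59, mem[0x16]=0xc1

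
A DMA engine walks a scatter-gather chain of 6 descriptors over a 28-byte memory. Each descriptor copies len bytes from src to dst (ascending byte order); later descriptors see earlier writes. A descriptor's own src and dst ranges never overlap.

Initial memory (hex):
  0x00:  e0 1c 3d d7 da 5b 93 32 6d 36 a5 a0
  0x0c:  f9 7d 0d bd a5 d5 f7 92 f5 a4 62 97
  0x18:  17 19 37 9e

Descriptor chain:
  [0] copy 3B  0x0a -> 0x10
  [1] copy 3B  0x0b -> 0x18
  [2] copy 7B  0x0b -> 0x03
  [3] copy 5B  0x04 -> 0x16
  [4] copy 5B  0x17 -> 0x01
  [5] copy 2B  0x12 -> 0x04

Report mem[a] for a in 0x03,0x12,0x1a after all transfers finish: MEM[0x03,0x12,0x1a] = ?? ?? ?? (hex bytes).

#0 dst[0x10+3] := {0xa5,0xa0,0xf9}
#1 dst[0x18+3] := {0xa0,0xf9,0x7d}
#2 dst[0x03+7] := {0xa0,0xf9,0x7d,0x0d,0xbd,0xa5,0xa0}
#3 dst[0x16+5] := {0xf9,0x7d,0x0d,0xbd,0xa5}
#4 dst[0x01+5] := {0x7d,0x0d,0xbd,0xa5,0x9e}
#5 dst[0x04+2] := {0xf9,0x92}
query mem[0x03]=0xbd, mem[0x12]=0xf9, mem[0x1a]=0xa5

MEM[0x03,0x12,0x1a] = bd f9 a5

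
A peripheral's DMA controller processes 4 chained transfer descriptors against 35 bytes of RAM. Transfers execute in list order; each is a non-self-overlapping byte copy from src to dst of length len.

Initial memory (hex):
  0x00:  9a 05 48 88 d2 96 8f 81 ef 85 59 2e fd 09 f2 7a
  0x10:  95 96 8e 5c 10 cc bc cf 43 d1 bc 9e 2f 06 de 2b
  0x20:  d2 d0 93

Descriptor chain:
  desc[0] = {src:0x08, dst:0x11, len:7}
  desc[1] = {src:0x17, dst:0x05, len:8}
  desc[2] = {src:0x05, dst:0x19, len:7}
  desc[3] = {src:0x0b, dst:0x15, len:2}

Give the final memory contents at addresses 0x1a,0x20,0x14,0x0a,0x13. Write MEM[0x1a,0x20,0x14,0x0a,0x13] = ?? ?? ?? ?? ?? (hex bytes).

MEM[0x1a,0x20,0x14,0x0a,0x13] = 43 d2 2e 2f 59

D0: mem[0x11..0x17] <- [ef 85 59 2e fd 09 f2]
D1: mem[0x05..0x0c] <- [f2 43 d1 bc 9e 2f 06 de]
D2: mem[0x19..0x1f] <- [f2 43 d1 bc 9e 2f 06]
D3: mem[0x15..0x16] <- [06 de]
query mem[0x1a]=0x43, mem[0x20]=0xd2, mem[0x14]=0x2e, mem[0x0a]=0x2f, mem[0x13]=0x59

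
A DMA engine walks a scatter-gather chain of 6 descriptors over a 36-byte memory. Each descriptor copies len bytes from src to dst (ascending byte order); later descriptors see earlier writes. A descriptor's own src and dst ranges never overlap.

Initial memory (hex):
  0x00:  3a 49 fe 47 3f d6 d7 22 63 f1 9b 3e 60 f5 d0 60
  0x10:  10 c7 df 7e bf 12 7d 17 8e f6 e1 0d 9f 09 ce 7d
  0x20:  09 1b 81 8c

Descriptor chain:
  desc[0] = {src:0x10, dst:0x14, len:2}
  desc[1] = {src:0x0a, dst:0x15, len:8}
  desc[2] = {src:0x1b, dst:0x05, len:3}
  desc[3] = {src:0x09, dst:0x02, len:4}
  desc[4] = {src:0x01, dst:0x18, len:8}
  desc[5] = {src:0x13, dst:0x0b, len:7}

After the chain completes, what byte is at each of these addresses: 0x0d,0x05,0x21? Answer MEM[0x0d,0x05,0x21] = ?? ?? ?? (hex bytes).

#0 dst[0x14+2] := {0x10,0xc7}
#1 dst[0x15+8] := {0x9b,0x3e,0x60,0xf5,0xd0,0x60,0x10,0xc7}
#2 dst[0x05+3] := {0x10,0xc7,0x09}
#3 dst[0x02+4] := {0xf1,0x9b,0x3e,0x60}
#4 dst[0x18+8] := {0x49,0xf1,0x9b,0x3e,0x60,0xc7,0x09,0x63}
#5 dst[0x0b+7] := {0x7e,0x10,0x9b,0x3e,0x60,0x49,0xf1}
query mem[0x0d]=0x9b, mem[0x05]=0x60, mem[0x21]=0x1b

MEM[0x0d,0x05,0x21] = 9b 60 1b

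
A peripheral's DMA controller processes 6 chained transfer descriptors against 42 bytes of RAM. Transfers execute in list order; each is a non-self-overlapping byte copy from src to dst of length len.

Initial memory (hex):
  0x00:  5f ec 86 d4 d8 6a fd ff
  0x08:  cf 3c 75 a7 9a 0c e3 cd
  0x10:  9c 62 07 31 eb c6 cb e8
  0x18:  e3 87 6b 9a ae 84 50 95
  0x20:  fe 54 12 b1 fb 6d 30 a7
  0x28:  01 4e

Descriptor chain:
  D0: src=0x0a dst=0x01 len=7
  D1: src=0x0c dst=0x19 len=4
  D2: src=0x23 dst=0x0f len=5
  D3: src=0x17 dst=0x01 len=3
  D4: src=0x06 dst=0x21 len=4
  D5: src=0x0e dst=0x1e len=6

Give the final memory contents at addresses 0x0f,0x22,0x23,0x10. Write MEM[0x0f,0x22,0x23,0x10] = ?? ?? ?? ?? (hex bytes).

[0] 0x0a->0x01 len=7 : 75 a7 9a 0c e3 cd 9c
[1] 0x0c->0x19 len=4 : 9a 0c e3 cd
[2] 0x23->0x0f len=5 : b1 fb 6d 30 a7
[3] 0x17->0x01 len=3 : e8 e3 9a
[4] 0x06->0x21 len=4 : cd 9c cf 3c
[5] 0x0e->0x1e len=6 : e3 b1 fb 6d 30 a7
query mem[0x0f]=0xb1, mem[0x22]=0x30, mem[0x23]=0xa7, mem[0x10]=0xfb

MEM[0x0f,0x22,0x23,0x10] = b1 30 a7 fb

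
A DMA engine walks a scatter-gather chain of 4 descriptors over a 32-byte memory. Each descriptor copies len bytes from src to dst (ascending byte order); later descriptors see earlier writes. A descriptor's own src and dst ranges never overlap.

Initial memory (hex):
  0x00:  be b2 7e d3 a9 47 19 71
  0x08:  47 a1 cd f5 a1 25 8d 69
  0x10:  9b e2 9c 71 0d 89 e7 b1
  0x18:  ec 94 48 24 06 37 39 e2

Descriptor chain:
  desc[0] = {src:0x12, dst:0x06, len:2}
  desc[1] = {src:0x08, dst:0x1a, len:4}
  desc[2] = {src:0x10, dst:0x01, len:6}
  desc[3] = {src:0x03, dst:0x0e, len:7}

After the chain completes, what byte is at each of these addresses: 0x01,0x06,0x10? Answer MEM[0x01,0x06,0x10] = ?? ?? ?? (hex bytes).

  after D0: wrote 2B at 0x06 = 9c71
  after D1: wrote 4B at 0x1a = 47a1cdf5
  after D2: wrote 6B at 0x01 = 9be29c710d89
  after D3: wrote 7B at 0x0e = 9c710d897147a1
query mem[0x01]=0x9b, mem[0x06]=0x89, mem[0x10]=0x0d

MEM[0x01,0x06,0x10] = 9b 89 0d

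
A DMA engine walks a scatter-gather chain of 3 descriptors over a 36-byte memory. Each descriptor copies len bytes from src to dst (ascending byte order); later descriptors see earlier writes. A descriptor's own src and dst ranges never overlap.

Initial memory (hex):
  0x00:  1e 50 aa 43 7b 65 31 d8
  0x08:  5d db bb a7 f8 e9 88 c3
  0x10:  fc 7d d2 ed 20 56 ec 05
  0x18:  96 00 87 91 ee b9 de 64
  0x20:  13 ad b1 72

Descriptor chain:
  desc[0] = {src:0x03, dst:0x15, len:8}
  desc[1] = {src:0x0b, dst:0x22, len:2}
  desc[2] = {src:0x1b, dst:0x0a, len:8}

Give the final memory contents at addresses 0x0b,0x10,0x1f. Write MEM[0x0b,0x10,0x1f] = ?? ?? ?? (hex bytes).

[0] 0x03->0x15 len=8 : 43 7b 65 31 d8 5d db bb
[1] 0x0b->0x22 len=2 : a7 f8
[2] 0x1b->0x0a len=8 : db bb b9 de 64 13 ad a7
query mem[0x0b]=0xbb, mem[0x10]=0xad, mem[0x1f]=0x64

MEM[0x0b,0x10,0x1f] = bb ad 64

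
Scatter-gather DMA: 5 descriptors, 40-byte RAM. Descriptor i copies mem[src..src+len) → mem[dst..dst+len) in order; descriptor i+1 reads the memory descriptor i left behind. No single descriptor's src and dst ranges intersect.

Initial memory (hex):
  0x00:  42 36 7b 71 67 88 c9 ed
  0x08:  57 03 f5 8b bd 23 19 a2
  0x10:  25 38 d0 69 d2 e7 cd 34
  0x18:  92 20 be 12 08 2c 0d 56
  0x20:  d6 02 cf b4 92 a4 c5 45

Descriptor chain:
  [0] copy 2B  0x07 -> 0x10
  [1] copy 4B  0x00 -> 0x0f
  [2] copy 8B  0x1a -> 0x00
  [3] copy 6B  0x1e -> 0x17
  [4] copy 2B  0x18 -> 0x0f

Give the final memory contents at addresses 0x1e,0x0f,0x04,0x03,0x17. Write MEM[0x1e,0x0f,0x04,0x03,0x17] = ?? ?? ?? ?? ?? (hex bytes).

MEM[0x1e,0x0f,0x04,0x03,0x17] = 0d 56 0d 2c 0d

[0] 0x07->0x10 len=2 : ed 57
[1] 0x00->0x0f len=4 : 42 36 7b 71
[2] 0x1a->0x00 len=8 : be 12 08 2c 0d 56 d6 02
[3] 0x1e->0x17 len=6 : 0d 56 d6 02 cf b4
[4] 0x18->0x0f len=2 : 56 d6
query mem[0x1e]=0x0d, mem[0x0f]=0x56, mem[0x04]=0x0d, mem[0x03]=0x2c, mem[0x17]=0x0d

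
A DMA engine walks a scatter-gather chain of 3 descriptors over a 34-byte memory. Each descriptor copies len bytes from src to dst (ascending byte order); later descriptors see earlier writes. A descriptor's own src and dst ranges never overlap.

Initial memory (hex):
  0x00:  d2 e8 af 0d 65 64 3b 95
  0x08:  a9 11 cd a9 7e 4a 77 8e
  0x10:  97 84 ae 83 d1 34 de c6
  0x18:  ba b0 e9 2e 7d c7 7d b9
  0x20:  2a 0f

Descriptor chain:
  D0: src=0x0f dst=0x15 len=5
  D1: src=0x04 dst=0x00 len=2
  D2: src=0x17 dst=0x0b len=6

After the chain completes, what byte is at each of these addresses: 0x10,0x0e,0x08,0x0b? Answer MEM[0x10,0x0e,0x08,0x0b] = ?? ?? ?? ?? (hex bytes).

MEM[0x10,0x0e,0x08,0x0b] = 7d e9 a9 84

  after D0: wrote 5B at 0x15 = 8e9784ae83
  after D1: wrote 2B at 0x00 = 6564
  after D2: wrote 6B at 0x0b = 84ae83e92e7d
query mem[0x10]=0x7d, mem[0x0e]=0xe9, mem[0x08]=0xa9, mem[0x0b]=0x84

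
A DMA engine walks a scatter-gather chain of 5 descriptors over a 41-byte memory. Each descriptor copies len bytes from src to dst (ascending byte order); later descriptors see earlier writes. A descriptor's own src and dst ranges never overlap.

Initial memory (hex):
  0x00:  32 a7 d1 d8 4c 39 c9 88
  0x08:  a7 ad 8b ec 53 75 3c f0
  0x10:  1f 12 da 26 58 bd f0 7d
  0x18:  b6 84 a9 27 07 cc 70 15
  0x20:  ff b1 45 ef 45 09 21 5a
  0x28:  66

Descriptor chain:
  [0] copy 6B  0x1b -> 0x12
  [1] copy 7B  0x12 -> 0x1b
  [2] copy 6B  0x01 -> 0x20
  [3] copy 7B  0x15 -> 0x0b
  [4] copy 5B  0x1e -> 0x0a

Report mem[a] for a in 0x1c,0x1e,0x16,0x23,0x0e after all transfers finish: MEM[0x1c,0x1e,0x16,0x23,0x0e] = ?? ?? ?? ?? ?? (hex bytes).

MEM[0x1c,0x1e,0x16,0x23,0x0e] = 07 70 15 4c d8

[0] 0x1b->0x12 len=6 : 27 07 cc 70 15 ff
[1] 0x12->0x1b len=7 : 27 07 cc 70 15 ff b6
[2] 0x01->0x20 len=6 : a7 d1 d8 4c 39 c9
[3] 0x15->0x0b len=7 : 70 15 ff b6 84 a9 27
[4] 0x1e->0x0a len=5 : 70 15 a7 d1 d8
query mem[0x1c]=0x07, mem[0x1e]=0x70, mem[0x16]=0x15, mem[0x23]=0x4c, mem[0x0e]=0xd8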